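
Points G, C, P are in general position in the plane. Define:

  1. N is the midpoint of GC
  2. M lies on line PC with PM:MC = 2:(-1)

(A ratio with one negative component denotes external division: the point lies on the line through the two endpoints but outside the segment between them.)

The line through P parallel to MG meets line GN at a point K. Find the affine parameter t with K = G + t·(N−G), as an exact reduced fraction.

Set G = (0, 0), C = (1, 0), P = (0, 1); any affine frame gives the same invariant.
1. N is the midpoint of GC ⇒ N = (1/2, 0)
2. M lies on line PC with PM:MC = 2:(-1) ⇒ M = (2, -1)
through P parallel to MG: direction (-2, 1); meets GN at K = (2, 0)
K = G + t·(N−G) with t = 4

t = 4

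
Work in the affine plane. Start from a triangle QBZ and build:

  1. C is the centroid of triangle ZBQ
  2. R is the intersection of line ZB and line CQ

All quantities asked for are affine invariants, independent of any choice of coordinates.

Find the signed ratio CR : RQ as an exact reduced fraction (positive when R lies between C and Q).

CR:RQ = -1/3

Set Q = (0, 0), B = (1, 0), Z = (0, 1); any affine frame gives the same invariant.
1. C is the centroid of triangle ZBQ ⇒ C = (1/3, 1/3)
2. R is the intersection of line ZB and line CQ ⇒ R = (1/2, 1/2)
R = C + t·(Q−C) with t = -1/2, so CR:RQ = t:(1−t) = -1/2:3/2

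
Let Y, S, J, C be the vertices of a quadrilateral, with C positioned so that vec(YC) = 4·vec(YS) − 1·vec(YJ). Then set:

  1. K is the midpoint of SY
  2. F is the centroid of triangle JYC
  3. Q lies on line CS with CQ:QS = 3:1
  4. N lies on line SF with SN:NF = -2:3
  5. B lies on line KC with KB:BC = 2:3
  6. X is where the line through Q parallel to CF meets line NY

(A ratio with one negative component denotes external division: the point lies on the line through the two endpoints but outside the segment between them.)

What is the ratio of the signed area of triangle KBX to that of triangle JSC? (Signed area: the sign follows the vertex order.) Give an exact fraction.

Set Y = (0, 0), S = (1, 0), J = (0, 1), C = (4, -1); any affine frame gives the same invariant.
1. K is the midpoint of SY ⇒ K = (1/2, 0)
2. F is the centroid of triangle JYC ⇒ F = (4/3, 0)
3. Q lies on line CS with CQ:QS = 3:1 ⇒ Q = (7/4, -1/4)
4. N lies on line SF with SN:NF = -2:3 ⇒ N = (1/3, 0)
5. B lies on line KC with KB:BC = 2:3 ⇒ B = (19/10, -2/5)
6. X is where the line through Q parallel to CF meets line NY ⇒ X = (13/12, 0)
2·[KBX] = 7/30, 2·[JSC] = 2
[KBX]:[JSC] = 7/30:2 = 7/60

[KBX]:[JSC] = 7/60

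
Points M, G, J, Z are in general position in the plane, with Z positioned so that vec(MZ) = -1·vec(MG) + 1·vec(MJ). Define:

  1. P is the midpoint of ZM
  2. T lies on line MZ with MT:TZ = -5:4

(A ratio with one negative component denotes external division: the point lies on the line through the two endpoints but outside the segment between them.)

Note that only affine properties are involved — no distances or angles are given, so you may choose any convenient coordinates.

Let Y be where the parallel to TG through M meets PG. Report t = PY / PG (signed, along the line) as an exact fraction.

Work in coordinates with M = (0, 0), G = (1, 0), J = (0, 1), Z = (-1, 1).
1. P is the midpoint of ZM ⇒ P = (-1/2, 1/2)
2. T lies on line MZ with MT:TZ = -5:4 ⇒ T = (-5, 5)
through M parallel to TG: direction (6, -5); meets PG at Y = (-2/3, 5/9)
Y = P + t·(G−P) with t = -1/9

t = -1/9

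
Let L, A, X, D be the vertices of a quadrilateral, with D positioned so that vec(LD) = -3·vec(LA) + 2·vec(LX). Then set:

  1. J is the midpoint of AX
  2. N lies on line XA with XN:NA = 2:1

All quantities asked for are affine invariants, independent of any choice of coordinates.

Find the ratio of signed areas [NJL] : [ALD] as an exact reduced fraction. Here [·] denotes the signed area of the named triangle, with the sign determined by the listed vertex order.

[NJL]:[ALD] = -1/12

Set L = (0, 0), A = (1, 0), X = (0, 1), D = (-3, 2); any affine frame gives the same invariant.
1. J is the midpoint of AX ⇒ J = (1/2, 1/2)
2. N lies on line XA with XN:NA = 2:1 ⇒ N = (2/3, 1/3)
2·[NJL] = 1/6, 2·[ALD] = -2
[NJL]:[ALD] = 1/6:-2 = -1/12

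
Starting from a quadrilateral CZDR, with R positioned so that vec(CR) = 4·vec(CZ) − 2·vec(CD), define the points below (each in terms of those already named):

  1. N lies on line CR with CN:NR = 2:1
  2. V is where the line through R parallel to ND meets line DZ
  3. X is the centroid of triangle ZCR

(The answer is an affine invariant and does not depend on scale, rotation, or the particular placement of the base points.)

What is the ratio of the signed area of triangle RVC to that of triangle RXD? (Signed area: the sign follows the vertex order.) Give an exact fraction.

Assign C = (0, 0), Z = (1, 0), D = (0, 1), R = (4, -2) — the answer is frame-independent, so this choice is without loss of generality.
1. N lies on line CR with CN:NR = 2:1 ⇒ N = (8/3, -4/3)
2. V is where the line through R parallel to ND meets line DZ ⇒ V = (-4, 5)
3. X is the centroid of triangle ZCR ⇒ X = (5/3, -2/3)
2·[RVC] = 12, 2·[RXD] = -5/3
[RVC]:[RXD] = 12:-5/3 = -36/5

[RVC]:[RXD] = -36/5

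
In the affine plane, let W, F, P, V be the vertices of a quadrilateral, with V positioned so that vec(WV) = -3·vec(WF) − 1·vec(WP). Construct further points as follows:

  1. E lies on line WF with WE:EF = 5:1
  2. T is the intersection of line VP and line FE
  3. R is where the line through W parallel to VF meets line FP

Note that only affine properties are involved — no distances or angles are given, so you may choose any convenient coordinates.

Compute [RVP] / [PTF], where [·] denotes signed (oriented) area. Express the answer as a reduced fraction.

Choose coordinates W = (0, 0), F = (1, 0), P = (0, 1), V = (-3, -1).
1. E lies on line WF with WE:EF = 5:1 ⇒ E = (5/6, 0)
2. T is the intersection of line VP and line FE ⇒ T = (-3/2, 0)
3. R is where the line through W parallel to VF meets line FP ⇒ R = (4/5, 1/5)
2·[RVP] = -4, 2·[PTF] = 5/2
[RVP]:[PTF] = -4:5/2 = -8/5

[RVP]:[PTF] = -8/5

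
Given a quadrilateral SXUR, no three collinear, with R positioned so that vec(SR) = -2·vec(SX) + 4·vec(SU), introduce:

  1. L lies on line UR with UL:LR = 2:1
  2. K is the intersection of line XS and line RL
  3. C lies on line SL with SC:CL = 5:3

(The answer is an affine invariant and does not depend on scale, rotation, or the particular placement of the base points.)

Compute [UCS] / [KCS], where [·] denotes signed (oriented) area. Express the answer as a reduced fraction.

[UCS]:[KCS] = 2/3

Choose coordinates S = (0, 0), X = (1, 0), U = (0, 1), R = (-2, 4).
1. L lies on line UR with UL:LR = 2:1 ⇒ L = (-4/3, 3)
2. K is the intersection of line XS and line RL ⇒ K = (2/3, 0)
3. C lies on line SL with SC:CL = 5:3 ⇒ C = (-5/6, 15/8)
2·[UCS] = 5/6, 2·[KCS] = 5/4
[UCS]:[KCS] = 5/6:5/4 = 2/3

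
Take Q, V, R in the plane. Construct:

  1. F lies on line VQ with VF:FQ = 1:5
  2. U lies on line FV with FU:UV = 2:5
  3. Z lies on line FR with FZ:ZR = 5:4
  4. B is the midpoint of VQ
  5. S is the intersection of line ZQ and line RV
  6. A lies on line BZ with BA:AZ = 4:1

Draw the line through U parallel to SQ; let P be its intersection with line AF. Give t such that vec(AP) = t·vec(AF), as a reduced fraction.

Work in coordinates with Q = (0, 0), V = (1, 0), R = (0, 1).
1. F lies on line VQ with VF:FQ = 1:5 ⇒ F = (5/6, 0)
2. U lies on line FV with FU:UV = 2:5 ⇒ U = (37/42, 0)
3. Z lies on line FR with FZ:ZR = 5:4 ⇒ Z = (10/27, 5/9)
4. B is the midpoint of VQ ⇒ B = (1/2, 0)
5. S is the intersection of line ZQ and line RV ⇒ S = (2/5, 3/5)
6. A lies on line BZ with BA:AZ = 4:1 ⇒ A = (107/270, 4/9)
through U parallel to SQ: direction (-2/5, -3/5); meets AF at P = (3583/4158, -20/693)
P = A + t·(F−A) with t = 82/77

t = 82/77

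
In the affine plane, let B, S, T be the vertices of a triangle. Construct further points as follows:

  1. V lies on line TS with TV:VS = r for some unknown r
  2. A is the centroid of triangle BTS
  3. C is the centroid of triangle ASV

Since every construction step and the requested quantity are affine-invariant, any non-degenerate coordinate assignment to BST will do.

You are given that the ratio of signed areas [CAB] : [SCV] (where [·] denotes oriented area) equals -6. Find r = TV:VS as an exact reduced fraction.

r = 3

Set B = (0, 0), S = (1, 0), T = (0, 1); any affine frame gives the same invariant.
1. With TV:VS = r, write λ = r/(r+1) so V = T + λ·(S−T); V is affine-linear in λ
2. A is the centroid of triangle BTS ⇒ A = (1/3, 1/3)
3. C is the centroid of triangle ASV ⇒ C is an affine combination of earlier points and hence also affine-linear in λ
Every point depending on V is an affine combination of V and λ-independent points, so each such coordinate is linear in λ; the λ² term in each signed area is a multiple of (S−T)×(S−T) = 0, so 2·[CAB] and 2·[SCV] are each linear in λ. Evaluating at λ=0 and λ=1:
  2·[CAB] = 2/9·λ,   2·[SCV] = 1/9·λ − 1/9
So [CAB]:[SCV] = (2/9·λ) / (1/9·λ − 1/9). Setting this equal to -6:
  2/9·λ = -6·(1/9·λ − 1/9)  ⇒  λ = 3/4
Then r = λ/(1−λ) = (3/4)/(1/4) = 3. Check: with r = 3, V = (3/4, 1/4) and [CAB]:[SCV] = -6 as required.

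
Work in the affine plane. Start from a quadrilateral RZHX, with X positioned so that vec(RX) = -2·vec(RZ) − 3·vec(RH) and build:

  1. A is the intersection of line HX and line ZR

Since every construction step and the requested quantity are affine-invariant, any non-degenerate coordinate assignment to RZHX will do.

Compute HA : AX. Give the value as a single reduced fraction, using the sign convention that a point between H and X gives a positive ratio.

HA:AX = 1/3

Set R = (0, 0), Z = (1, 0), H = (0, 1), X = (-2, -3); any affine frame gives the same invariant.
1. A is the intersection of line HX and line ZR ⇒ A = (-1/2, 0)
A = H + t·(X−H) with t = 1/4, so HA:AX = t:(1−t) = 1/4:3/4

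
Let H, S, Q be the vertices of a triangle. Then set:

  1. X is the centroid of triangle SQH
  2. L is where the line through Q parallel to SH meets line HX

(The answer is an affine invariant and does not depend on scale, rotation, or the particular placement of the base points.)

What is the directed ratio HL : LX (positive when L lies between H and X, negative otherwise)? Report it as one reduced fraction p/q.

Set H = (0, 0), S = (1, 0), Q = (0, 1); any affine frame gives the same invariant.
1. X is the centroid of triangle SQH ⇒ X = (1/3, 1/3)
2. L is where the line through Q parallel to SH meets line HX ⇒ L = (1, 1)
L = H + t·(X−H) with t = 3, so HL:LX = t:(1−t) = 3:-2

HL:LX = -3/2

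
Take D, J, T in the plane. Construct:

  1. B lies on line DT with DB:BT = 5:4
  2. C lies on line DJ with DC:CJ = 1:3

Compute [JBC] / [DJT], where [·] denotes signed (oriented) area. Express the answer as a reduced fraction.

Work in coordinates with D = (0, 0), J = (1, 0), T = (0, 1).
1. B lies on line DT with DB:BT = 5:4 ⇒ B = (0, 5/9)
2. C lies on line DJ with DC:CJ = 1:3 ⇒ C = (1/4, 0)
2·[JBC] = 5/12, 2·[DJT] = 1
[JBC]:[DJT] = 5/12:1 = 5/12

[JBC]:[DJT] = 5/12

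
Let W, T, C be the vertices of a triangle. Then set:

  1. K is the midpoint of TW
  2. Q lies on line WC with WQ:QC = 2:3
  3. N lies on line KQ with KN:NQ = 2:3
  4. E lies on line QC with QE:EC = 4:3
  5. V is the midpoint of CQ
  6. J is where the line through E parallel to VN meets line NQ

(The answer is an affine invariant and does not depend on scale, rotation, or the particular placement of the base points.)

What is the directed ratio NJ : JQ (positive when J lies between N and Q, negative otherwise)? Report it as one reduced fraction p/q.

NJ:JQ = -1/8

Work in coordinates with W = (0, 0), T = (1, 0), C = (0, 1).
1. K is the midpoint of TW ⇒ K = (1/2, 0)
2. Q lies on line WC with WQ:QC = 2:3 ⇒ Q = (0, 2/5)
3. N lies on line KQ with KN:NQ = 2:3 ⇒ N = (3/10, 4/25)
4. E lies on line QC with QE:EC = 4:3 ⇒ E = (0, 26/35)
5. V is the midpoint of CQ ⇒ V = (0, 7/10)
6. J is where the line through E parallel to VN meets line NQ ⇒ J = (12/35, 22/175)
J = N + t·(Q−N) with t = -1/7, so NJ:JQ = t:(1−t) = -1/7:8/7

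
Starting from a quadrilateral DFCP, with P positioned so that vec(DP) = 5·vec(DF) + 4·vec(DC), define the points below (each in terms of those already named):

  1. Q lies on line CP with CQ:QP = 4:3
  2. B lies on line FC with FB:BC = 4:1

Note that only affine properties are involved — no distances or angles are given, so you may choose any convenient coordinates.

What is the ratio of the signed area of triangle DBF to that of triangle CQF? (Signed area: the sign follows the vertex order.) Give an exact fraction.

Choose coordinates D = (0, 0), F = (1, 0), C = (0, 1), P = (5, 4).
1. Q lies on line CP with CQ:QP = 4:3 ⇒ Q = (20/7, 19/7)
2. B lies on line FC with FB:BC = 4:1 ⇒ B = (1/5, 4/5)
2·[DBF] = -4/5, 2·[CQF] = -32/7
[DBF]:[CQF] = -4/5:-32/7 = 7/40

[DBF]:[CQF] = 7/40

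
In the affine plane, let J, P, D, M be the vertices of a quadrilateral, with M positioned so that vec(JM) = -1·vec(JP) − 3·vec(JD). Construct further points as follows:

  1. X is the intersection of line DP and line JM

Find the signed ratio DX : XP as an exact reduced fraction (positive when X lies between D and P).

Assign J = (0, 0), P = (1, 0), D = (0, 1), M = (-1, -3) — the answer is frame-independent, so this choice is without loss of generality.
1. X is the intersection of line DP and line JM ⇒ X = (1/4, 3/4)
X = D + t·(P−D) with t = 1/4, so DX:XP = t:(1−t) = 1/4:3/4

DX:XP = 1/3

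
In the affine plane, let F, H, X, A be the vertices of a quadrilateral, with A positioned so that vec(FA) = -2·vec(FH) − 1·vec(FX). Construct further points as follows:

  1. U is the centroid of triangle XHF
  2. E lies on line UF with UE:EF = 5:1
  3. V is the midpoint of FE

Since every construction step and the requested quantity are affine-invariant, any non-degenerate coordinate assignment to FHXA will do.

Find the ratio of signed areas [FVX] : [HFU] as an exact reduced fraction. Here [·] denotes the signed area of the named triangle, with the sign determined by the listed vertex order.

[FVX]:[HFU] = -1/12

Set F = (0, 0), H = (1, 0), X = (0, 1), A = (-2, -1); any affine frame gives the same invariant.
1. U is the centroid of triangle XHF ⇒ U = (1/3, 1/3)
2. E lies on line UF with UE:EF = 5:1 ⇒ E = (1/18, 1/18)
3. V is the midpoint of FE ⇒ V = (1/36, 1/36)
2·[FVX] = 1/36, 2·[HFU] = -1/3
[FVX]:[HFU] = 1/36:-1/3 = -1/12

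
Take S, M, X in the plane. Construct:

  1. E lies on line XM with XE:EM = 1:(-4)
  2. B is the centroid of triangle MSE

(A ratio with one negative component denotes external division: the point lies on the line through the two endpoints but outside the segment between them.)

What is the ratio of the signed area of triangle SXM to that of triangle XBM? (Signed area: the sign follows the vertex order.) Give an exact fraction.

Work in coordinates with S = (0, 0), M = (1, 0), X = (0, 1).
1. E lies on line XM with XE:EM = 1:(-4) ⇒ E = (-1/3, 4/3)
2. B is the centroid of triangle MSE ⇒ B = (2/9, 4/9)
2·[SXM] = -1, 2·[XBM] = 1/3
[SXM]:[XBM] = -1:1/3 = -3

[SXM]:[XBM] = -3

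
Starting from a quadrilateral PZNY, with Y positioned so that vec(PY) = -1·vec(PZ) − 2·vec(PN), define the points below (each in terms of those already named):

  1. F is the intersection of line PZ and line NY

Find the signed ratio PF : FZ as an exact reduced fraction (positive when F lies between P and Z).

PF:FZ = -1/4

Assign P = (0, 0), Z = (1, 0), N = (0, 1), Y = (-1, -2) — the answer is frame-independent, so this choice is without loss of generality.
1. F is the intersection of line PZ and line NY ⇒ F = (-1/3, 0)
F = P + t·(Z−P) with t = -1/3, so PF:FZ = t:(1−t) = -1/3:4/3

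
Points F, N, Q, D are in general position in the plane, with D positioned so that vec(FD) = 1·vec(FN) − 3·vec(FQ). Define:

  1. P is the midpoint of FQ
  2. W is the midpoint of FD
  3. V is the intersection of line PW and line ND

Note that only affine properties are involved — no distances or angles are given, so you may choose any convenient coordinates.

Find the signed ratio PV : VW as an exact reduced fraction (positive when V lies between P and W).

Work in coordinates with F = (0, 0), N = (1, 0), Q = (0, 1), D = (1, -3).
1. P is the midpoint of FQ ⇒ P = (0, 1/2)
2. W is the midpoint of FD ⇒ W = (1/2, -3/2)
3. V is the intersection of line PW and line ND ⇒ V = (1, -7/2)
V = P + t·(W−P) with t = 2, so PV:VW = t:(1−t) = 2:-1

PV:VW = -2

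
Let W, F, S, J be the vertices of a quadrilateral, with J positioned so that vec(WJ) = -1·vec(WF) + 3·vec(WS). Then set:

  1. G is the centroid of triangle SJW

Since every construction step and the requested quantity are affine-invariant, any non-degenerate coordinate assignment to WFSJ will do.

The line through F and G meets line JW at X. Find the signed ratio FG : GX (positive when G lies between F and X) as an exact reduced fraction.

FG:GX = 8

Choose coordinates W = (0, 0), F = (1, 0), S = (0, 1), J = (-1, 3).
1. G is the centroid of triangle SJW ⇒ G = (-1/3, 4/3)
line FG meets JW at X = (-1/2, 3/2)
G = F + t·(X−F) with t = 8/9, so FG:GX = 8/9:1/9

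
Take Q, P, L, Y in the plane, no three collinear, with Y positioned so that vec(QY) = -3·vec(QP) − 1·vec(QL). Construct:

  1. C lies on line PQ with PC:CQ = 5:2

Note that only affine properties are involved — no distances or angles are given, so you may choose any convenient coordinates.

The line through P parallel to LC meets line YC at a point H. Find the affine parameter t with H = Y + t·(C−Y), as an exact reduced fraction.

t = 6/5

Choose coordinates Q = (0, 0), P = (1, 0), L = (0, 1), Y = (-3, -1).
1. C lies on line PQ with PC:CQ = 5:2 ⇒ C = (2/7, 0)
through P parallel to LC: direction (2/7, -1); meets YC at H = (33/35, 1/5)
H = Y + t·(C−Y) with t = 6/5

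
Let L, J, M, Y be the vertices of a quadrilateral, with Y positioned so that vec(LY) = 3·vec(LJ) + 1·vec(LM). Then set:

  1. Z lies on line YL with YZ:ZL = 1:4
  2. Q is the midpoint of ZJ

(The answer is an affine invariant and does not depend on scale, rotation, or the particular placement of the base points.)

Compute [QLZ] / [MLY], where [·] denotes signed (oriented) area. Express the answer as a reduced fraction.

Choose coordinates L = (0, 0), J = (1, 0), M = (0, 1), Y = (3, 1).
1. Z lies on line YL with YZ:ZL = 1:4 ⇒ Z = (12/5, 4/5)
2. Q is the midpoint of ZJ ⇒ Q = (17/10, 2/5)
2·[QLZ] = -2/5, 2·[MLY] = 3
[QLZ]:[MLY] = -2/5:3 = -2/15

[QLZ]:[MLY] = -2/15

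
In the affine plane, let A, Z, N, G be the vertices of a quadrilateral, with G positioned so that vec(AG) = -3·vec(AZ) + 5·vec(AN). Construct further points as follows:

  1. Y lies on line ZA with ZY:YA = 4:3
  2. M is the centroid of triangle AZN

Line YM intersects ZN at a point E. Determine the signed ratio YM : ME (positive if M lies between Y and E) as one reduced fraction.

Assign A = (0, 0), Z = (1, 0), N = (0, 1), G = (-3, 5) — the answer is frame-independent, so this choice is without loss of generality.
1. Y lies on line ZA with ZY:YA = 4:3 ⇒ Y = (3/7, 0)
2. M is the centroid of triangle AZN ⇒ M = (1/3, 1/3)
line YM meets ZN at E = (1/5, 4/5)
M = Y + t·(E−Y) with t = 5/12, so YM:ME = 5/12:7/12

YM:ME = 5/7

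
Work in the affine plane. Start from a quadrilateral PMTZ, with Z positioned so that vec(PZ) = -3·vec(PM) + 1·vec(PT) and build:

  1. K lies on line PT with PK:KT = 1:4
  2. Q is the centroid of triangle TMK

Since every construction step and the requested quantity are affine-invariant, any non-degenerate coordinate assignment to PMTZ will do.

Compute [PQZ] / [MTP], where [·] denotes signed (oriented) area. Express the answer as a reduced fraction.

[PQZ]:[MTP] = 23/15

Choose coordinates P = (0, 0), M = (1, 0), T = (0, 1), Z = (-3, 1).
1. K lies on line PT with PK:KT = 1:4 ⇒ K = (0, 1/5)
2. Q is the centroid of triangle TMK ⇒ Q = (1/3, 2/5)
2·[PQZ] = 23/15, 2·[MTP] = 1
[PQZ]:[MTP] = 23/15:1 = 23/15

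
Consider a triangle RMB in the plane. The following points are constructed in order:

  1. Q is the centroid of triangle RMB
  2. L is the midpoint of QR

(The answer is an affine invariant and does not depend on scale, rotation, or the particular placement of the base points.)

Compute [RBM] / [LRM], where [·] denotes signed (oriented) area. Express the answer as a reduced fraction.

Assign R = (0, 0), M = (1, 0), B = (0, 1) — the answer is frame-independent, so this choice is without loss of generality.
1. Q is the centroid of triangle RMB ⇒ Q = (1/3, 1/3)
2. L is the midpoint of QR ⇒ L = (1/6, 1/6)
2·[RBM] = -1, 2·[LRM] = 1/6
[RBM]:[LRM] = -1:1/6 = -6

[RBM]:[LRM] = -6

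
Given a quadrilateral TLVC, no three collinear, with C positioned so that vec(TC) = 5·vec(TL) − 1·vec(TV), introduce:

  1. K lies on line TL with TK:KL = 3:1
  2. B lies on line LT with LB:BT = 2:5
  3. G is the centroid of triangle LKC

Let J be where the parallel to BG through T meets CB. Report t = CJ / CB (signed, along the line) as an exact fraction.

Set T = (0, 0), L = (1, 0), V = (0, 1), C = (5, -1); any affine frame gives the same invariant.
1. K lies on line TL with TK:KL = 3:1 ⇒ K = (3/4, 0)
2. B lies on line LT with LB:BT = 2:5 ⇒ B = (5/7, 0)
3. G is the centroid of triangle LKC ⇒ G = (9/4, -1/3)
through T parallel to BG: direction (43/28, -1/3); meets CB at J = (215/21, -20/9)
J = C + t·(B−C) with t = -11/9

t = -11/9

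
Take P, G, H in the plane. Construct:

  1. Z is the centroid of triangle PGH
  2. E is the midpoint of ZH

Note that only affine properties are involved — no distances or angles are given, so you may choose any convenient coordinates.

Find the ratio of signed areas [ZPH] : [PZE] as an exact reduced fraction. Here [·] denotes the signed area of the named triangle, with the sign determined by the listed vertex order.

Set P = (0, 0), G = (1, 0), H = (0, 1); any affine frame gives the same invariant.
1. Z is the centroid of triangle PGH ⇒ Z = (1/3, 1/3)
2. E is the midpoint of ZH ⇒ E = (1/6, 2/3)
2·[ZPH] = -1/3, 2·[PZE] = 1/6
[ZPH]:[PZE] = -1/3:1/6 = -2

[ZPH]:[PZE] = -2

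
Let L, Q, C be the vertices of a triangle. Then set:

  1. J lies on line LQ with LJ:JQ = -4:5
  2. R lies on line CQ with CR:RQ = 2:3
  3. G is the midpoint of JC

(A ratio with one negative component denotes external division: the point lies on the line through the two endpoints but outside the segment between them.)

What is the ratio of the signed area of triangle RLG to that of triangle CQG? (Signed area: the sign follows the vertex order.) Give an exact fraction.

[RLG]:[CQG] = 14/25

Assign L = (0, 0), Q = (1, 0), C = (0, 1) — the answer is frame-independent, so this choice is without loss of generality.
1. J lies on line LQ with LJ:JQ = -4:5 ⇒ J = (-4, 0)
2. R lies on line CQ with CR:RQ = 2:3 ⇒ R = (2/5, 3/5)
3. G is the midpoint of JC ⇒ G = (-2, 1/2)
2·[RLG] = -7/5, 2·[CQG] = -5/2
[RLG]:[CQG] = -7/5:-5/2 = 14/25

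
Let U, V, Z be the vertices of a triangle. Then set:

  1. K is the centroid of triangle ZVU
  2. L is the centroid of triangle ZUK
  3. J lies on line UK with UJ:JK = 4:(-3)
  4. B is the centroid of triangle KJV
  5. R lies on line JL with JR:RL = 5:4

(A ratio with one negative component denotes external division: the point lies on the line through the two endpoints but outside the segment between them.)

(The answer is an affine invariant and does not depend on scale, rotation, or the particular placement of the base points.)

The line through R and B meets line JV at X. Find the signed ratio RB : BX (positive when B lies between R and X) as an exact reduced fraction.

Set U = (0, 0), V = (1, 0), Z = (0, 1); any affine frame gives the same invariant.
1. K is the centroid of triangle ZVU ⇒ K = (1/3, 1/3)
2. L is the centroid of triangle ZUK ⇒ L = (1/9, 4/9)
3. J lies on line UK with UJ:JK = 4:(-3) ⇒ J = (4/3, 4/3)
4. B is the centroid of triangle KJV ⇒ B = (8/9, 5/9)
5. R lies on line JL with JR:RL = 5:4 ⇒ R = (53/81, 68/81)
line RB meets JV at X = (107/99, 32/99)
B = R + t·(X−R) with t = 11/20, so RB:BX = 11/20:9/20

RB:BX = 11/9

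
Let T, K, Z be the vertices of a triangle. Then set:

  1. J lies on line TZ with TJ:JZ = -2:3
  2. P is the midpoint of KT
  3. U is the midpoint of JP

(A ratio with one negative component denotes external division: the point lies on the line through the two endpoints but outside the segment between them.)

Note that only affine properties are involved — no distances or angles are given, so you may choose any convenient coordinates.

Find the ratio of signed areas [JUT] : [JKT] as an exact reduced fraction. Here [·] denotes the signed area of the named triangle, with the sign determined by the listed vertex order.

Assign T = (0, 0), K = (1, 0), Z = (0, 1) — the answer is frame-independent, so this choice is without loss of generality.
1. J lies on line TZ with TJ:JZ = -2:3 ⇒ J = (0, -2)
2. P is the midpoint of KT ⇒ P = (1/2, 0)
3. U is the midpoint of JP ⇒ U = (1/4, -1)
2·[JUT] = 1/2, 2·[JKT] = 2
[JUT]:[JKT] = 1/2:2 = 1/4

[JUT]:[JKT] = 1/4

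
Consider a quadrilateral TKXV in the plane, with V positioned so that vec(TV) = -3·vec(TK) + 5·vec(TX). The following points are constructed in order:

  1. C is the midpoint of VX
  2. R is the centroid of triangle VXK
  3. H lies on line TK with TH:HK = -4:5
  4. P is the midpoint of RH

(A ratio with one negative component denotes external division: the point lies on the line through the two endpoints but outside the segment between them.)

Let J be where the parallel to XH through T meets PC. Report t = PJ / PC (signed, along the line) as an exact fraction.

Choose coordinates T = (0, 0), K = (1, 0), X = (0, 1), V = (-3, 5).
1. C is the midpoint of VX ⇒ C = (-3/2, 3)
2. R is the centroid of triangle VXK ⇒ R = (-2/3, 2)
3. H lies on line TK with TH:HK = -4:5 ⇒ H = (-4, 0)
4. P is the midpoint of RH ⇒ P = (-7/3, 1)
through T parallel to XH: direction (-4, -1); meets PC at J = (-132/43, -33/43)
J = P + t·(C−P) with t = -38/43

t = -38/43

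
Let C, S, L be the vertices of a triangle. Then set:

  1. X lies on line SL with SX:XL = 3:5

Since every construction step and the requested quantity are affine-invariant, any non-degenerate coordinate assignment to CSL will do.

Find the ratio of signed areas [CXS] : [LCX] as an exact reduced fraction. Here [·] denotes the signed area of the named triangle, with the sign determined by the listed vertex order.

Set C = (0, 0), S = (1, 0), L = (0, 1); any affine frame gives the same invariant.
1. X lies on line SL with SX:XL = 3:5 ⇒ X = (5/8, 3/8)
2·[CXS] = -3/8, 2·[LCX] = 5/8
[CXS]:[LCX] = -3/8:5/8 = -3/5

[CXS]:[LCX] = -3/5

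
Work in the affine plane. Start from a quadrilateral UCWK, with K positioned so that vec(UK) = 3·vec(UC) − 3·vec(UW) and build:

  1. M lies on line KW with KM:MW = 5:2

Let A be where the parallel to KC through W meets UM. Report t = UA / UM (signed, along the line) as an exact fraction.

t = 7/8

Choose coordinates U = (0, 0), C = (1, 0), W = (0, 1), K = (3, -3).
1. M lies on line KW with KM:MW = 5:2 ⇒ M = (6/7, -1/7)
through W parallel to KC: direction (-2, 3); meets UM at A = (3/4, -1/8)
A = U + t·(M−U) with t = 7/8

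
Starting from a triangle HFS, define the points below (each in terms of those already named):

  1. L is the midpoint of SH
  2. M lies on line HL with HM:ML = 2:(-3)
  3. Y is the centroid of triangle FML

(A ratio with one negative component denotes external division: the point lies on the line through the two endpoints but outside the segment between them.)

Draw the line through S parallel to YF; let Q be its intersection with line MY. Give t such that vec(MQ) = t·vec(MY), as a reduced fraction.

Work in coordinates with H = (0, 0), F = (1, 0), S = (0, 1).
1. L is the midpoint of SH ⇒ L = (0, 1/2)
2. M lies on line HL with HM:ML = 2:(-3) ⇒ M = (0, -1)
3. Y is the centroid of triangle FML ⇒ Y = (1/3, -1/6)
through S parallel to YF: direction (2/3, 1/6); meets MY at Q = (8/9, 11/9)
Q = M + t·(Y−M) with t = 8/3

t = 8/3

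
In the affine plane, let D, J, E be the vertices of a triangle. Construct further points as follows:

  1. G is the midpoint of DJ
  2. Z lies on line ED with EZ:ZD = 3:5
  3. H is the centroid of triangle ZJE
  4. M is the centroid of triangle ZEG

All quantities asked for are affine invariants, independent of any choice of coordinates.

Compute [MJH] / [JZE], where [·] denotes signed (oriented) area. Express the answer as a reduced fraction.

Assign D = (0, 0), J = (1, 0), E = (0, 1) — the answer is frame-independent, so this choice is without loss of generality.
1. G is the midpoint of DJ ⇒ G = (1/2, 0)
2. Z lies on line ED with EZ:ZD = 3:5 ⇒ Z = (0, 5/8)
3. H is the centroid of triangle ZJE ⇒ H = (1/3, 13/24)
4. M is the centroid of triangle ZEG ⇒ M = (1/6, 13/24)
2·[MJH] = 13/144, 2·[JZE] = -3/8
[MJH]:[JZE] = 13/144:-3/8 = -13/54

[MJH]:[JZE] = -13/54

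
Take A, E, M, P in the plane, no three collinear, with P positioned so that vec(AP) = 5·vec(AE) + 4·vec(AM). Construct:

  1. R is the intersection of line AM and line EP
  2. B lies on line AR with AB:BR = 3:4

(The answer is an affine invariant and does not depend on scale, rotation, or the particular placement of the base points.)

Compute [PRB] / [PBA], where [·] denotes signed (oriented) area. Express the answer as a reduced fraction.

Work in coordinates with A = (0, 0), E = (1, 0), M = (0, 1), P = (5, 4).
1. R is the intersection of line AM and line EP ⇒ R = (0, -1)
2. B lies on line AR with AB:BR = 3:4 ⇒ B = (0, -3/7)
2·[PRB] = -20/7, 2·[PBA] = -15/7
[PRB]:[PBA] = -20/7:-15/7 = 4/3

[PRB]:[PBA] = 4/3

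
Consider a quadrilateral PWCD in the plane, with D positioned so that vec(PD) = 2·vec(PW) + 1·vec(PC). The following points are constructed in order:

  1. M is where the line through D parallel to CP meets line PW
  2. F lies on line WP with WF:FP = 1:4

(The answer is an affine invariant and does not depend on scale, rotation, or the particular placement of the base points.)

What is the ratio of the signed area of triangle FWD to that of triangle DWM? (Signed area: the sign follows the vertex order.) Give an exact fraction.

[FWD]:[DWM] = 1/5

Assign P = (0, 0), W = (1, 0), C = (0, 1), D = (2, 1) — the answer is frame-independent, so this choice is without loss of generality.
1. M is where the line through D parallel to CP meets line PW ⇒ M = (2, 0)
2. F lies on line WP with WF:FP = 1:4 ⇒ F = (4/5, 0)
2·[FWD] = 1/5, 2·[DWM] = 1
[FWD]:[DWM] = 1/5:1 = 1/5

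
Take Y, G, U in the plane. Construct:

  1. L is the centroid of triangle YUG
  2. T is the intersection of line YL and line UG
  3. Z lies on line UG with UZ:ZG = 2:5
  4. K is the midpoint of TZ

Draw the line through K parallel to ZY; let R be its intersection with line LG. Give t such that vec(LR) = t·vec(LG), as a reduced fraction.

t = -1/16

Work in coordinates with Y = (0, 0), G = (1, 0), U = (0, 1).
1. L is the centroid of triangle YUG ⇒ L = (1/3, 1/3)
2. T is the intersection of line YL and line UG ⇒ T = (1/2, 1/2)
3. Z lies on line UG with UZ:ZG = 2:5 ⇒ Z = (2/7, 5/7)
4. K is the midpoint of TZ ⇒ K = (11/28, 17/28)
through K parallel to ZY: direction (-2/7, -5/7); meets LG at R = (7/24, 17/48)
R = L + t·(G−L) with t = -1/16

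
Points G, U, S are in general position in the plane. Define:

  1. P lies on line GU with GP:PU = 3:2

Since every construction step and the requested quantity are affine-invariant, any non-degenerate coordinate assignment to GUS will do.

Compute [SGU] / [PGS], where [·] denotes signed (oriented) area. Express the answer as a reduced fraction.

Assign G = (0, 0), U = (1, 0), S = (0, 1) — the answer is frame-independent, so this choice is without loss of generality.
1. P lies on line GU with GP:PU = 3:2 ⇒ P = (3/5, 0)
2·[SGU] = 1, 2·[PGS] = -3/5
[SGU]:[PGS] = 1:-3/5 = -5/3

[SGU]:[PGS] = -5/3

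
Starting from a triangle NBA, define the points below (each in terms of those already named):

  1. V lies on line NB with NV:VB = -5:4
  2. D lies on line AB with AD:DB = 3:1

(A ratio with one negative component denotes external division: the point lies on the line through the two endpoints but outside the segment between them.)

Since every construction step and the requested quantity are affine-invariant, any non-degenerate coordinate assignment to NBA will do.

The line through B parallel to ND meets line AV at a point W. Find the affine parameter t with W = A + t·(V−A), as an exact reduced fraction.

Choose coordinates N = (0, 0), B = (1, 0), A = (0, 1).
1. V lies on line NB with NV:VB = -5:4 ⇒ V = (5, 0)
2. D lies on line AB with AD:DB = 3:1 ⇒ D = (3/4, 1/4)
through B parallel to ND: direction (3/4, 1/4); meets AV at W = (5/2, 1/2)
W = A + t·(V−A) with t = 1/2

t = 1/2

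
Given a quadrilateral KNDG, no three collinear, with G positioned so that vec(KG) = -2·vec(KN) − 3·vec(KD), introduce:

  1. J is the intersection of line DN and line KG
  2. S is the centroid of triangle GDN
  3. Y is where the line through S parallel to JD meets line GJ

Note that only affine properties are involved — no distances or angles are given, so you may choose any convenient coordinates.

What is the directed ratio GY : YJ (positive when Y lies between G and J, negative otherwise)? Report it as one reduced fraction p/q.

Work in coordinates with K = (0, 0), N = (1, 0), D = (0, 1), G = (-2, -3).
1. J is the intersection of line DN and line KG ⇒ J = (2/5, 3/5)
2. S is the centroid of triangle GDN ⇒ S = (-1/3, -2/3)
3. Y is where the line through S parallel to JD meets line GJ ⇒ Y = (-2/5, -3/5)
Y = G + t·(J−G) with t = 2/3, so GY:YJ = t:(1−t) = 2/3:1/3

GY:YJ = 2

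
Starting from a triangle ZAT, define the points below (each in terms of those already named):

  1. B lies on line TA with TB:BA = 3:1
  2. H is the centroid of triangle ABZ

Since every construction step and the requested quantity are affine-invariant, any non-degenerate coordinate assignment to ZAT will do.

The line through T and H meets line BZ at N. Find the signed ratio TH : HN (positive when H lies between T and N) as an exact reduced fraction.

TH:HN = -10

Choose coordinates Z = (0, 0), A = (1, 0), T = (0, 1).
1. B lies on line TA with TB:BA = 3:1 ⇒ B = (3/4, 1/4)
2. H is the centroid of triangle ABZ ⇒ H = (7/12, 1/12)
line TH meets BZ at N = (21/40, 7/40)
H = T + t·(N−T) with t = 10/9, so TH:HN = 10/9:-1/9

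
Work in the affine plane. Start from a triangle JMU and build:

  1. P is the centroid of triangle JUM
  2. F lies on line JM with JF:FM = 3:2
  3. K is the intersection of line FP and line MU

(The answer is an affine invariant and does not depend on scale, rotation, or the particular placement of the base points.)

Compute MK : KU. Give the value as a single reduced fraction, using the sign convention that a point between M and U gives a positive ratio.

Choose coordinates J = (0, 0), M = (1, 0), U = (0, 1).
1. P is the centroid of triangle JUM ⇒ P = (1/3, 1/3)
2. F lies on line JM with JF:FM = 3:2 ⇒ F = (3/5, 0)
3. K is the intersection of line FP and line MU ⇒ K = (-1, 2)
K = M + t·(U−M) with t = 2, so MK:KU = t:(1−t) = 2:-1

MK:KU = -2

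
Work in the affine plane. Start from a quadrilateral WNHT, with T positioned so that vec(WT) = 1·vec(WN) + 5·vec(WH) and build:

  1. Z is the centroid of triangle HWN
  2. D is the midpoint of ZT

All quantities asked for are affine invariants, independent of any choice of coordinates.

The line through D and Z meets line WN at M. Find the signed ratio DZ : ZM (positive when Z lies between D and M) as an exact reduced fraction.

Work in coordinates with W = (0, 0), N = (1, 0), H = (0, 1), T = (1, 5).
1. Z is the centroid of triangle HWN ⇒ Z = (1/3, 1/3)
2. D is the midpoint of ZT ⇒ D = (2/3, 8/3)
line DZ meets WN at M = (2/7, 0)
Z = D + t·(M−D) with t = 7/8, so DZ:ZM = 7/8:1/8

DZ:ZM = 7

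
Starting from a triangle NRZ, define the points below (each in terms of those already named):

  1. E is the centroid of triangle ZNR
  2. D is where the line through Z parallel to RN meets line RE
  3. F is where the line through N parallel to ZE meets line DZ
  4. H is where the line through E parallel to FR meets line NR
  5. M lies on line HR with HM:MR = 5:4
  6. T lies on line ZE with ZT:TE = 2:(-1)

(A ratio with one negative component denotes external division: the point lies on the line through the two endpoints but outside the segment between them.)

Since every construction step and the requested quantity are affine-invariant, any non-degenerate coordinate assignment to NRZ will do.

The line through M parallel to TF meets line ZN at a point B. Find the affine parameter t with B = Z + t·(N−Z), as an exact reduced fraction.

t = -11/189

Work in coordinates with N = (0, 0), R = (1, 0), Z = (0, 1).
1. E is the centroid of triangle ZNR ⇒ E = (1/3, 1/3)
2. D is where the line through Z parallel to RN meets line RE ⇒ D = (-1, 1)
3. F is where the line through N parallel to ZE meets line DZ ⇒ F = (-1/2, 1)
4. H is where the line through E parallel to FR meets line NR ⇒ H = (5/6, 0)
5. M lies on line HR with HM:MR = 5:4 ⇒ M = (25/27, 0)
6. T lies on line ZE with ZT:TE = 2:(-1) ⇒ T = (2/3, -1/3)
through M parallel to TF: direction (-7/6, 4/3); meets ZN at B = (0, 200/189)
B = Z + t·(N−Z) with t = -11/189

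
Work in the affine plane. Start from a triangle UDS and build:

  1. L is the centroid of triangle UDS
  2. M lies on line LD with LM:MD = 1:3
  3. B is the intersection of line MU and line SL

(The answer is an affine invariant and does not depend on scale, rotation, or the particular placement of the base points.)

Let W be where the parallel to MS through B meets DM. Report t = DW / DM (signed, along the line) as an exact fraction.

t = 7/5

Set U = (0, 0), D = (1, 0), S = (0, 1); any affine frame gives the same invariant.
1. L is the centroid of triangle UDS ⇒ L = (1/3, 1/3)
2. M lies on line LD with LM:MD = 1:3 ⇒ M = (1/2, 1/4)
3. B is the intersection of line MU and line SL ⇒ B = (2/5, 1/5)
through B parallel to MS: direction (-1/2, 3/4); meets DM at W = (3/10, 7/20)
W = D + t·(M−D) with t = 7/5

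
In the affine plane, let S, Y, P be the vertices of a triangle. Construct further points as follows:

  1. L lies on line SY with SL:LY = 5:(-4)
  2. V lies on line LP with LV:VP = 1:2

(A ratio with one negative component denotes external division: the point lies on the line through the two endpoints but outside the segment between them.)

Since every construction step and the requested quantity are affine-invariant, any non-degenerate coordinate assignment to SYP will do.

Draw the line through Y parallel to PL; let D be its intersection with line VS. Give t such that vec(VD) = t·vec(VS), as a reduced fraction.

t = 4/5

Choose coordinates S = (0, 0), Y = (1, 0), P = (0, 1).
1. L lies on line SY with SL:LY = 5:(-4) ⇒ L = (5, 0)
2. V lies on line LP with LV:VP = 1:2 ⇒ V = (10/3, 1/3)
through Y parallel to PL: direction (5, -1); meets VS at D = (2/3, 1/15)
D = V + t·(S−V) with t = 4/5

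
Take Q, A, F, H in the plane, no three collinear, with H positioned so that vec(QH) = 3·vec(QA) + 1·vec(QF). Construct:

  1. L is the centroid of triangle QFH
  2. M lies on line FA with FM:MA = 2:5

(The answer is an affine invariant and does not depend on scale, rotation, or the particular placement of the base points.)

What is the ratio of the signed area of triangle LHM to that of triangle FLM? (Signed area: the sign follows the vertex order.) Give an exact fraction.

Set Q = (0, 0), A = (1, 0), F = (0, 1), H = (3, 1); any affine frame gives the same invariant.
1. L is the centroid of triangle QFH ⇒ L = (1, 2/3)
2. M lies on line FA with FM:MA = 2:5 ⇒ M = (2/7, 5/7)
2·[LHM] = 1/3, 2·[FLM] = -4/21
[LHM]:[FLM] = 1/3:-4/21 = -7/4

[LHM]:[FLM] = -7/4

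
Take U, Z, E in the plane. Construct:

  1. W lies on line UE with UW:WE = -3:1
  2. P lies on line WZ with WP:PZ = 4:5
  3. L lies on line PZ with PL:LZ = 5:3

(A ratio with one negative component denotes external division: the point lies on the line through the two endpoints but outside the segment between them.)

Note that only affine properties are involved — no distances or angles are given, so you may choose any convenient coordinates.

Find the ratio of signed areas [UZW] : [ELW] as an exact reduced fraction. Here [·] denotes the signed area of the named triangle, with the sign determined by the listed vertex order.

Work in coordinates with U = (0, 0), Z = (1, 0), E = (0, 1).
1. W lies on line UE with UW:WE = -3:1 ⇒ W = (0, 3/2)
2. P lies on line WZ with WP:PZ = 4:5 ⇒ P = (4/9, 5/6)
3. L lies on line PZ with PL:LZ = 5:3 ⇒ L = (19/24, 5/16)
2·[UZW] = 3/2, 2·[ELW] = 19/48
[UZW]:[ELW] = 3/2:19/48 = 72/19

[UZW]:[ELW] = 72/19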